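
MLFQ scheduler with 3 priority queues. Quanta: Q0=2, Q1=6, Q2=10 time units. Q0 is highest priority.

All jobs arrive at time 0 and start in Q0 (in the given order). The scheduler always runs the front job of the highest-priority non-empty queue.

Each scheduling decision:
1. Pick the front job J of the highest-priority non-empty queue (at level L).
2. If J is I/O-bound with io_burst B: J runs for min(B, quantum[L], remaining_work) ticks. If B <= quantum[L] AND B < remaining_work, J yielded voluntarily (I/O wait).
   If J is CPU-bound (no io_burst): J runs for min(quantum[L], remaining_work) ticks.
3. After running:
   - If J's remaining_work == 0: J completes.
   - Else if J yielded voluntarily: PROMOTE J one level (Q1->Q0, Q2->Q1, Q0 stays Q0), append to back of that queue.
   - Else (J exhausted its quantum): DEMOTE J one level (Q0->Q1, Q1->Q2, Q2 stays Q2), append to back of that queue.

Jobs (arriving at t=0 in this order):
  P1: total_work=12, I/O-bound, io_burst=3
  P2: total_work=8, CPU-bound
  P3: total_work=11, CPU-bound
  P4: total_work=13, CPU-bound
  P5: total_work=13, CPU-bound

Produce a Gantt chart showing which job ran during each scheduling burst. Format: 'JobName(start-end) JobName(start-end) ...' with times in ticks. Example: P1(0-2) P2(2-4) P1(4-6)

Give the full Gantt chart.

t=0-2: P1@Q0 runs 2, rem=10, quantum used, demote→Q1. Q0=[P2,P3,P4,P5] Q1=[P1] Q2=[]
t=2-4: P2@Q0 runs 2, rem=6, quantum used, demote→Q1. Q0=[P3,P4,P5] Q1=[P1,P2] Q2=[]
t=4-6: P3@Q0 runs 2, rem=9, quantum used, demote→Q1. Q0=[P4,P5] Q1=[P1,P2,P3] Q2=[]
t=6-8: P4@Q0 runs 2, rem=11, quantum used, demote→Q1. Q0=[P5] Q1=[P1,P2,P3,P4] Q2=[]
t=8-10: P5@Q0 runs 2, rem=11, quantum used, demote→Q1. Q0=[] Q1=[P1,P2,P3,P4,P5] Q2=[]
t=10-13: P1@Q1 runs 3, rem=7, I/O yield, promote→Q0. Q0=[P1] Q1=[P2,P3,P4,P5] Q2=[]
t=13-15: P1@Q0 runs 2, rem=5, quantum used, demote→Q1. Q0=[] Q1=[P2,P3,P4,P5,P1] Q2=[]
t=15-21: P2@Q1 runs 6, rem=0, completes. Q0=[] Q1=[P3,P4,P5,P1] Q2=[]
t=21-27: P3@Q1 runs 6, rem=3, quantum used, demote→Q2. Q0=[] Q1=[P4,P5,P1] Q2=[P3]
t=27-33: P4@Q1 runs 6, rem=5, quantum used, demote→Q2. Q0=[] Q1=[P5,P1] Q2=[P3,P4]
t=33-39: P5@Q1 runs 6, rem=5, quantum used, demote→Q2. Q0=[] Q1=[P1] Q2=[P3,P4,P5]
t=39-42: P1@Q1 runs 3, rem=2, I/O yield, promote→Q0. Q0=[P1] Q1=[] Q2=[P3,P4,P5]
t=42-44: P1@Q0 runs 2, rem=0, completes. Q0=[] Q1=[] Q2=[P3,P4,P5]
t=44-47: P3@Q2 runs 3, rem=0, completes. Q0=[] Q1=[] Q2=[P4,P5]
t=47-52: P4@Q2 runs 5, rem=0, completes. Q0=[] Q1=[] Q2=[P5]
t=52-57: P5@Q2 runs 5, rem=0, completes. Q0=[] Q1=[] Q2=[]

Answer: P1(0-2) P2(2-4) P3(4-6) P4(6-8) P5(8-10) P1(10-13) P1(13-15) P2(15-21) P3(21-27) P4(27-33) P5(33-39) P1(39-42) P1(42-44) P3(44-47) P4(47-52) P5(52-57)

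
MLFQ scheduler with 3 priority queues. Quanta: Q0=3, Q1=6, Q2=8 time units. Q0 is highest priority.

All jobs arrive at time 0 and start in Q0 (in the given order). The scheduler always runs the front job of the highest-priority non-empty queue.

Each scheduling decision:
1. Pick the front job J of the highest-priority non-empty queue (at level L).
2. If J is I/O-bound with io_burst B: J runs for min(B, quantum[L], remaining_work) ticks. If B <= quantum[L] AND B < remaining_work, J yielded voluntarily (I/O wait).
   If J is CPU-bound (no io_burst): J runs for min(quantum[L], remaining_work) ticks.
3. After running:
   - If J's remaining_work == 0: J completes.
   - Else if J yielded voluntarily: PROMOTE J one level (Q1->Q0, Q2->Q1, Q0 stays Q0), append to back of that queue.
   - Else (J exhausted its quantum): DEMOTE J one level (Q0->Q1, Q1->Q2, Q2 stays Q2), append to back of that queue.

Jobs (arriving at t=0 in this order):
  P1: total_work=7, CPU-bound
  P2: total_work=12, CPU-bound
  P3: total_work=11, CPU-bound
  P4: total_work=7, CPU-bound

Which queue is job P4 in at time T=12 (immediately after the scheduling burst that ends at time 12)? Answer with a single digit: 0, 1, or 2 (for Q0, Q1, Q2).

Answer: 1

Derivation:
t=0-3: P1@Q0 runs 3, rem=4, quantum used, demote→Q1. Q0=[P2,P3,P4] Q1=[P1] Q2=[]
t=3-6: P2@Q0 runs 3, rem=9, quantum used, demote→Q1. Q0=[P3,P4] Q1=[P1,P2] Q2=[]
t=6-9: P3@Q0 runs 3, rem=8, quantum used, demote→Q1. Q0=[P4] Q1=[P1,P2,P3] Q2=[]
t=9-12: P4@Q0 runs 3, rem=4, quantum used, demote→Q1. Q0=[] Q1=[P1,P2,P3,P4] Q2=[]
t=12-16: P1@Q1 runs 4, rem=0, completes. Q0=[] Q1=[P2,P3,P4] Q2=[]
t=16-22: P2@Q1 runs 6, rem=3, quantum used, demote→Q2. Q0=[] Q1=[P3,P4] Q2=[P2]
t=22-28: P3@Q1 runs 6, rem=2, quantum used, demote→Q2. Q0=[] Q1=[P4] Q2=[P2,P3]
t=28-32: P4@Q1 runs 4, rem=0, completes. Q0=[] Q1=[] Q2=[P2,P3]
t=32-35: P2@Q2 runs 3, rem=0, completes. Q0=[] Q1=[] Q2=[P3]
t=35-37: P3@Q2 runs 2, rem=0, completes. Q0=[] Q1=[] Q2=[]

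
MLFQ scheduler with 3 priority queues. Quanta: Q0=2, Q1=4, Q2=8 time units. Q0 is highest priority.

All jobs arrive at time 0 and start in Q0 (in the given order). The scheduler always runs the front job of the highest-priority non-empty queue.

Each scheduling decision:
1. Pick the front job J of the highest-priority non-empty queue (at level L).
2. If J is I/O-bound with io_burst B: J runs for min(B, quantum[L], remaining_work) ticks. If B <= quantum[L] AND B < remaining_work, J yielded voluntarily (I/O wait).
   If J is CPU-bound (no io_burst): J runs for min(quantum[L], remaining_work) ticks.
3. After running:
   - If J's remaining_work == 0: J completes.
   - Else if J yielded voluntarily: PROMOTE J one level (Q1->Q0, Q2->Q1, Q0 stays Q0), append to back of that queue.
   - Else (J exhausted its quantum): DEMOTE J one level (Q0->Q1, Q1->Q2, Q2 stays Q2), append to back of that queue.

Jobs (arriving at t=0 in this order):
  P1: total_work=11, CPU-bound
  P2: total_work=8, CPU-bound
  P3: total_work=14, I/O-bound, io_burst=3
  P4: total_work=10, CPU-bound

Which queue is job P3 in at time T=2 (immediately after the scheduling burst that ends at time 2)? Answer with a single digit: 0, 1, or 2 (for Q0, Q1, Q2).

Answer: 0

Derivation:
t=0-2: P1@Q0 runs 2, rem=9, quantum used, demote→Q1. Q0=[P2,P3,P4] Q1=[P1] Q2=[]
t=2-4: P2@Q0 runs 2, rem=6, quantum used, demote→Q1. Q0=[P3,P4] Q1=[P1,P2] Q2=[]
t=4-6: P3@Q0 runs 2, rem=12, quantum used, demote→Q1. Q0=[P4] Q1=[P1,P2,P3] Q2=[]
t=6-8: P4@Q0 runs 2, rem=8, quantum used, demote→Q1. Q0=[] Q1=[P1,P2,P3,P4] Q2=[]
t=8-12: P1@Q1 runs 4, rem=5, quantum used, demote→Q2. Q0=[] Q1=[P2,P3,P4] Q2=[P1]
t=12-16: P2@Q1 runs 4, rem=2, quantum used, demote→Q2. Q0=[] Q1=[P3,P4] Q2=[P1,P2]
t=16-19: P3@Q1 runs 3, rem=9, I/O yield, promote→Q0. Q0=[P3] Q1=[P4] Q2=[P1,P2]
t=19-21: P3@Q0 runs 2, rem=7, quantum used, demote→Q1. Q0=[] Q1=[P4,P3] Q2=[P1,P2]
t=21-25: P4@Q1 runs 4, rem=4, quantum used, demote→Q2. Q0=[] Q1=[P3] Q2=[P1,P2,P4]
t=25-28: P3@Q1 runs 3, rem=4, I/O yield, promote→Q0. Q0=[P3] Q1=[] Q2=[P1,P2,P4]
t=28-30: P3@Q0 runs 2, rem=2, quantum used, demote→Q1. Q0=[] Q1=[P3] Q2=[P1,P2,P4]
t=30-32: P3@Q1 runs 2, rem=0, completes. Q0=[] Q1=[] Q2=[P1,P2,P4]
t=32-37: P1@Q2 runs 5, rem=0, completes. Q0=[] Q1=[] Q2=[P2,P4]
t=37-39: P2@Q2 runs 2, rem=0, completes. Q0=[] Q1=[] Q2=[P4]
t=39-43: P4@Q2 runs 4, rem=0, completes. Q0=[] Q1=[] Q2=[]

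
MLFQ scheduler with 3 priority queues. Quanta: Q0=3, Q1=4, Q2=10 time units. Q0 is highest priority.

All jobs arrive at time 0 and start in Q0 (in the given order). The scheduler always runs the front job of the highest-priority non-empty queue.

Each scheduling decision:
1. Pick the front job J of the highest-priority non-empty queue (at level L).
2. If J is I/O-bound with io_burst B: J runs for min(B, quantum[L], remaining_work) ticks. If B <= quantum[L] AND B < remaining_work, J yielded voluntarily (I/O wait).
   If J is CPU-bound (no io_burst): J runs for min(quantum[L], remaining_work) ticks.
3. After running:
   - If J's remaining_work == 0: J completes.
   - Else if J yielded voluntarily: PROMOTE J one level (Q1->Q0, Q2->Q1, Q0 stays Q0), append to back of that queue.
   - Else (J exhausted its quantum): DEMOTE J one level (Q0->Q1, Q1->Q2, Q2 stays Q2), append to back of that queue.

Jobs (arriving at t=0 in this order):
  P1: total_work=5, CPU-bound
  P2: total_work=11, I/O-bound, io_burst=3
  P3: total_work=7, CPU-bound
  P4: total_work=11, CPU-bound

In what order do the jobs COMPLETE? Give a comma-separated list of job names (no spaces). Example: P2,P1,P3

t=0-3: P1@Q0 runs 3, rem=2, quantum used, demote→Q1. Q0=[P2,P3,P4] Q1=[P1] Q2=[]
t=3-6: P2@Q0 runs 3, rem=8, I/O yield, promote→Q0. Q0=[P3,P4,P2] Q1=[P1] Q2=[]
t=6-9: P3@Q0 runs 3, rem=4, quantum used, demote→Q1. Q0=[P4,P2] Q1=[P1,P3] Q2=[]
t=9-12: P4@Q0 runs 3, rem=8, quantum used, demote→Q1. Q0=[P2] Q1=[P1,P3,P4] Q2=[]
t=12-15: P2@Q0 runs 3, rem=5, I/O yield, promote→Q0. Q0=[P2] Q1=[P1,P3,P4] Q2=[]
t=15-18: P2@Q0 runs 3, rem=2, I/O yield, promote→Q0. Q0=[P2] Q1=[P1,P3,P4] Q2=[]
t=18-20: P2@Q0 runs 2, rem=0, completes. Q0=[] Q1=[P1,P3,P4] Q2=[]
t=20-22: P1@Q1 runs 2, rem=0, completes. Q0=[] Q1=[P3,P4] Q2=[]
t=22-26: P3@Q1 runs 4, rem=0, completes. Q0=[] Q1=[P4] Q2=[]
t=26-30: P4@Q1 runs 4, rem=4, quantum used, demote→Q2. Q0=[] Q1=[] Q2=[P4]
t=30-34: P4@Q2 runs 4, rem=0, completes. Q0=[] Q1=[] Q2=[]

Answer: P2,P1,P3,P4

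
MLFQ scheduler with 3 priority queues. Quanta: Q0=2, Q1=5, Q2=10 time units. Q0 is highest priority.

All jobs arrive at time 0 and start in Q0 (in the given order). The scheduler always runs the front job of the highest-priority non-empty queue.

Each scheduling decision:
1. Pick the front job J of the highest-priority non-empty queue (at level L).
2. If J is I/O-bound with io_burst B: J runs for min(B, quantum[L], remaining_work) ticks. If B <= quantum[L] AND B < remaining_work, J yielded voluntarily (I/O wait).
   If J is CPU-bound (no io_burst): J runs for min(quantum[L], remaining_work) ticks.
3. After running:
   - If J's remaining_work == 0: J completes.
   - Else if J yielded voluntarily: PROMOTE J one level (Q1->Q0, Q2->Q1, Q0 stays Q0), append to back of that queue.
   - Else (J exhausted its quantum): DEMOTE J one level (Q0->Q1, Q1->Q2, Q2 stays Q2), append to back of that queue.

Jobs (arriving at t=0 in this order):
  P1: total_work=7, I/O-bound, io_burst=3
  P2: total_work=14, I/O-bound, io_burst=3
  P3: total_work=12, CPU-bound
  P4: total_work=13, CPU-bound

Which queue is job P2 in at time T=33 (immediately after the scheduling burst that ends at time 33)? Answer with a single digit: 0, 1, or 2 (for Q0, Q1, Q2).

Answer: 1

Derivation:
t=0-2: P1@Q0 runs 2, rem=5, quantum used, demote→Q1. Q0=[P2,P3,P4] Q1=[P1] Q2=[]
t=2-4: P2@Q0 runs 2, rem=12, quantum used, demote→Q1. Q0=[P3,P4] Q1=[P1,P2] Q2=[]
t=4-6: P3@Q0 runs 2, rem=10, quantum used, demote→Q1. Q0=[P4] Q1=[P1,P2,P3] Q2=[]
t=6-8: P4@Q0 runs 2, rem=11, quantum used, demote→Q1. Q0=[] Q1=[P1,P2,P3,P4] Q2=[]
t=8-11: P1@Q1 runs 3, rem=2, I/O yield, promote→Q0. Q0=[P1] Q1=[P2,P3,P4] Q2=[]
t=11-13: P1@Q0 runs 2, rem=0, completes. Q0=[] Q1=[P2,P3,P4] Q2=[]
t=13-16: P2@Q1 runs 3, rem=9, I/O yield, promote→Q0. Q0=[P2] Q1=[P3,P4] Q2=[]
t=16-18: P2@Q0 runs 2, rem=7, quantum used, demote→Q1. Q0=[] Q1=[P3,P4,P2] Q2=[]
t=18-23: P3@Q1 runs 5, rem=5, quantum used, demote→Q2. Q0=[] Q1=[P4,P2] Q2=[P3]
t=23-28: P4@Q1 runs 5, rem=6, quantum used, demote→Q2. Q0=[] Q1=[P2] Q2=[P3,P4]
t=28-31: P2@Q1 runs 3, rem=4, I/O yield, promote→Q0. Q0=[P2] Q1=[] Q2=[P3,P4]
t=31-33: P2@Q0 runs 2, rem=2, quantum used, demote→Q1. Q0=[] Q1=[P2] Q2=[P3,P4]
t=33-35: P2@Q1 runs 2, rem=0, completes. Q0=[] Q1=[] Q2=[P3,P4]
t=35-40: P3@Q2 runs 5, rem=0, completes. Q0=[] Q1=[] Q2=[P4]
t=40-46: P4@Q2 runs 6, rem=0, completes. Q0=[] Q1=[] Q2=[]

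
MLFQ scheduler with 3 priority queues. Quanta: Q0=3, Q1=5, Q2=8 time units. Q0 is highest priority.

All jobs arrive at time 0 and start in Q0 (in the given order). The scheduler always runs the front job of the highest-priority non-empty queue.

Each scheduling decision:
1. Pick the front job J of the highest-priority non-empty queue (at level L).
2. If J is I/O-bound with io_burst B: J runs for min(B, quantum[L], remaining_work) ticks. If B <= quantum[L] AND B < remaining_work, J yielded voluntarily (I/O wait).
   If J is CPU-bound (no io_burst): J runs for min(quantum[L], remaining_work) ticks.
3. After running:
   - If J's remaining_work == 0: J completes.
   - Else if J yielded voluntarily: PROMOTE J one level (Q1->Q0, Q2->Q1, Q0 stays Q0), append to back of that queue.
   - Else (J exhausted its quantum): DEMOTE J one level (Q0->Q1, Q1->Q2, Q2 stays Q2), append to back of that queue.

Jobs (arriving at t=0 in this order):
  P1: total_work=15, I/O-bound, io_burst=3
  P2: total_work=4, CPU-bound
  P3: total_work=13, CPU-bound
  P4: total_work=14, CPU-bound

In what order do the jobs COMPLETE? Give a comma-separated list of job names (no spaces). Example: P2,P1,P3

t=0-3: P1@Q0 runs 3, rem=12, I/O yield, promote→Q0. Q0=[P2,P3,P4,P1] Q1=[] Q2=[]
t=3-6: P2@Q0 runs 3, rem=1, quantum used, demote→Q1. Q0=[P3,P4,P1] Q1=[P2] Q2=[]
t=6-9: P3@Q0 runs 3, rem=10, quantum used, demote→Q1. Q0=[P4,P1] Q1=[P2,P3] Q2=[]
t=9-12: P4@Q0 runs 3, rem=11, quantum used, demote→Q1. Q0=[P1] Q1=[P2,P3,P4] Q2=[]
t=12-15: P1@Q0 runs 3, rem=9, I/O yield, promote→Q0. Q0=[P1] Q1=[P2,P3,P4] Q2=[]
t=15-18: P1@Q0 runs 3, rem=6, I/O yield, promote→Q0. Q0=[P1] Q1=[P2,P3,P4] Q2=[]
t=18-21: P1@Q0 runs 3, rem=3, I/O yield, promote→Q0. Q0=[P1] Q1=[P2,P3,P4] Q2=[]
t=21-24: P1@Q0 runs 3, rem=0, completes. Q0=[] Q1=[P2,P3,P4] Q2=[]
t=24-25: P2@Q1 runs 1, rem=0, completes. Q0=[] Q1=[P3,P4] Q2=[]
t=25-30: P3@Q1 runs 5, rem=5, quantum used, demote→Q2. Q0=[] Q1=[P4] Q2=[P3]
t=30-35: P4@Q1 runs 5, rem=6, quantum used, demote→Q2. Q0=[] Q1=[] Q2=[P3,P4]
t=35-40: P3@Q2 runs 5, rem=0, completes. Q0=[] Q1=[] Q2=[P4]
t=40-46: P4@Q2 runs 6, rem=0, completes. Q0=[] Q1=[] Q2=[]

Answer: P1,P2,P3,P4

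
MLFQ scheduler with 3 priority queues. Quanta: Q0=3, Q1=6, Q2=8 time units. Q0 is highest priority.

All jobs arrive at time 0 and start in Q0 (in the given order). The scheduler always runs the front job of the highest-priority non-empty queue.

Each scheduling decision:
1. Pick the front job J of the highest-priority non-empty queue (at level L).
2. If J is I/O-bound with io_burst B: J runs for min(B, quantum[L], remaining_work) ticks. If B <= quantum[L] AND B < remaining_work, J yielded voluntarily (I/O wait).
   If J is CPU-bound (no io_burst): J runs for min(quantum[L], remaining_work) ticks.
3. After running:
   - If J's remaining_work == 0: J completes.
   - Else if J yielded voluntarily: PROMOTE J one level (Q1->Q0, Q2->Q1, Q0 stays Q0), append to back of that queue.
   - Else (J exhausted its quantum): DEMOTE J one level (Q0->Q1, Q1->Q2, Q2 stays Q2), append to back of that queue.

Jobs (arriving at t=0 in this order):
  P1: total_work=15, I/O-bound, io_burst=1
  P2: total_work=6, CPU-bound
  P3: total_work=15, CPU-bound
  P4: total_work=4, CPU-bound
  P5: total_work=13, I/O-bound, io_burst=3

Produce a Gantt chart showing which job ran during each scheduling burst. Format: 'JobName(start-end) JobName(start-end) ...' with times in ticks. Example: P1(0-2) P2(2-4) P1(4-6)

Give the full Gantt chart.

t=0-1: P1@Q0 runs 1, rem=14, I/O yield, promote→Q0. Q0=[P2,P3,P4,P5,P1] Q1=[] Q2=[]
t=1-4: P2@Q0 runs 3, rem=3, quantum used, demote→Q1. Q0=[P3,P4,P5,P1] Q1=[P2] Q2=[]
t=4-7: P3@Q0 runs 3, rem=12, quantum used, demote→Q1. Q0=[P4,P5,P1] Q1=[P2,P3] Q2=[]
t=7-10: P4@Q0 runs 3, rem=1, quantum used, demote→Q1. Q0=[P5,P1] Q1=[P2,P3,P4] Q2=[]
t=10-13: P5@Q0 runs 3, rem=10, I/O yield, promote→Q0. Q0=[P1,P5] Q1=[P2,P3,P4] Q2=[]
t=13-14: P1@Q0 runs 1, rem=13, I/O yield, promote→Q0. Q0=[P5,P1] Q1=[P2,P3,P4] Q2=[]
t=14-17: P5@Q0 runs 3, rem=7, I/O yield, promote→Q0. Q0=[P1,P5] Q1=[P2,P3,P4] Q2=[]
t=17-18: P1@Q0 runs 1, rem=12, I/O yield, promote→Q0. Q0=[P5,P1] Q1=[P2,P3,P4] Q2=[]
t=18-21: P5@Q0 runs 3, rem=4, I/O yield, promote→Q0. Q0=[P1,P5] Q1=[P2,P3,P4] Q2=[]
t=21-22: P1@Q0 runs 1, rem=11, I/O yield, promote→Q0. Q0=[P5,P1] Q1=[P2,P3,P4] Q2=[]
t=22-25: P5@Q0 runs 3, rem=1, I/O yield, promote→Q0. Q0=[P1,P5] Q1=[P2,P3,P4] Q2=[]
t=25-26: P1@Q0 runs 1, rem=10, I/O yield, promote→Q0. Q0=[P5,P1] Q1=[P2,P3,P4] Q2=[]
t=26-27: P5@Q0 runs 1, rem=0, completes. Q0=[P1] Q1=[P2,P3,P4] Q2=[]
t=27-28: P1@Q0 runs 1, rem=9, I/O yield, promote→Q0. Q0=[P1] Q1=[P2,P3,P4] Q2=[]
t=28-29: P1@Q0 runs 1, rem=8, I/O yield, promote→Q0. Q0=[P1] Q1=[P2,P3,P4] Q2=[]
t=29-30: P1@Q0 runs 1, rem=7, I/O yield, promote→Q0. Q0=[P1] Q1=[P2,P3,P4] Q2=[]
t=30-31: P1@Q0 runs 1, rem=6, I/O yield, promote→Q0. Q0=[P1] Q1=[P2,P3,P4] Q2=[]
t=31-32: P1@Q0 runs 1, rem=5, I/O yield, promote→Q0. Q0=[P1] Q1=[P2,P3,P4] Q2=[]
t=32-33: P1@Q0 runs 1, rem=4, I/O yield, promote→Q0. Q0=[P1] Q1=[P2,P3,P4] Q2=[]
t=33-34: P1@Q0 runs 1, rem=3, I/O yield, promote→Q0. Q0=[P1] Q1=[P2,P3,P4] Q2=[]
t=34-35: P1@Q0 runs 1, rem=2, I/O yield, promote→Q0. Q0=[P1] Q1=[P2,P3,P4] Q2=[]
t=35-36: P1@Q0 runs 1, rem=1, I/O yield, promote→Q0. Q0=[P1] Q1=[P2,P3,P4] Q2=[]
t=36-37: P1@Q0 runs 1, rem=0, completes. Q0=[] Q1=[P2,P3,P4] Q2=[]
t=37-40: P2@Q1 runs 3, rem=0, completes. Q0=[] Q1=[P3,P4] Q2=[]
t=40-46: P3@Q1 runs 6, rem=6, quantum used, demote→Q2. Q0=[] Q1=[P4] Q2=[P3]
t=46-47: P4@Q1 runs 1, rem=0, completes. Q0=[] Q1=[] Q2=[P3]
t=47-53: P3@Q2 runs 6, rem=0, completes. Q0=[] Q1=[] Q2=[]

Answer: P1(0-1) P2(1-4) P3(4-7) P4(7-10) P5(10-13) P1(13-14) P5(14-17) P1(17-18) P5(18-21) P1(21-22) P5(22-25) P1(25-26) P5(26-27) P1(27-28) P1(28-29) P1(29-30) P1(30-31) P1(31-32) P1(32-33) P1(33-34) P1(34-35) P1(35-36) P1(36-37) P2(37-40) P3(40-46) P4(46-47) P3(47-53)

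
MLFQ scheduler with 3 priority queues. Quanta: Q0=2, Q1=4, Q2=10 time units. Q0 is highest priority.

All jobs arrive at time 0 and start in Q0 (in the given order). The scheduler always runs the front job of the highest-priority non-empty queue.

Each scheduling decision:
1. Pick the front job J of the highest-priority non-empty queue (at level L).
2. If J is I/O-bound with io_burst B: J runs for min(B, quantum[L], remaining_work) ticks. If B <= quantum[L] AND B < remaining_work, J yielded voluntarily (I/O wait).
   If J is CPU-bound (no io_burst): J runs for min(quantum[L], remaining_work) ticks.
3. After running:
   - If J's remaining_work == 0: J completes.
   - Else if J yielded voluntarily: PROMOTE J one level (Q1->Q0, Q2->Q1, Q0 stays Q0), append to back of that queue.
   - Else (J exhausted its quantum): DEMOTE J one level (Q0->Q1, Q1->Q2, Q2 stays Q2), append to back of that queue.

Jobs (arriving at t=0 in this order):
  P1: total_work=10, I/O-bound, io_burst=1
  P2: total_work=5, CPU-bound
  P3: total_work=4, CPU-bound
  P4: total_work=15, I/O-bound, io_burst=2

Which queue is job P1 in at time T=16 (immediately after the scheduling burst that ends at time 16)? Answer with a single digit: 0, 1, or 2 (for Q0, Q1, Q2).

t=0-1: P1@Q0 runs 1, rem=9, I/O yield, promote→Q0. Q0=[P2,P3,P4,P1] Q1=[] Q2=[]
t=1-3: P2@Q0 runs 2, rem=3, quantum used, demote→Q1. Q0=[P3,P4,P1] Q1=[P2] Q2=[]
t=3-5: P3@Q0 runs 2, rem=2, quantum used, demote→Q1. Q0=[P4,P1] Q1=[P2,P3] Q2=[]
t=5-7: P4@Q0 runs 2, rem=13, I/O yield, promote→Q0. Q0=[P1,P4] Q1=[P2,P3] Q2=[]
t=7-8: P1@Q0 runs 1, rem=8, I/O yield, promote→Q0. Q0=[P4,P1] Q1=[P2,P3] Q2=[]
t=8-10: P4@Q0 runs 2, rem=11, I/O yield, promote→Q0. Q0=[P1,P4] Q1=[P2,P3] Q2=[]
t=10-11: P1@Q0 runs 1, rem=7, I/O yield, promote→Q0. Q0=[P4,P1] Q1=[P2,P3] Q2=[]
t=11-13: P4@Q0 runs 2, rem=9, I/O yield, promote→Q0. Q0=[P1,P4] Q1=[P2,P3] Q2=[]
t=13-14: P1@Q0 runs 1, rem=6, I/O yield, promote→Q0. Q0=[P4,P1] Q1=[P2,P3] Q2=[]
t=14-16: P4@Q0 runs 2, rem=7, I/O yield, promote→Q0. Q0=[P1,P4] Q1=[P2,P3] Q2=[]
t=16-17: P1@Q0 runs 1, rem=5, I/O yield, promote→Q0. Q0=[P4,P1] Q1=[P2,P3] Q2=[]
t=17-19: P4@Q0 runs 2, rem=5, I/O yield, promote→Q0. Q0=[P1,P4] Q1=[P2,P3] Q2=[]
t=19-20: P1@Q0 runs 1, rem=4, I/O yield, promote→Q0. Q0=[P4,P1] Q1=[P2,P3] Q2=[]
t=20-22: P4@Q0 runs 2, rem=3, I/O yield, promote→Q0. Q0=[P1,P4] Q1=[P2,P3] Q2=[]
t=22-23: P1@Q0 runs 1, rem=3, I/O yield, promote→Q0. Q0=[P4,P1] Q1=[P2,P3] Q2=[]
t=23-25: P4@Q0 runs 2, rem=1, I/O yield, promote→Q0. Q0=[P1,P4] Q1=[P2,P3] Q2=[]
t=25-26: P1@Q0 runs 1, rem=2, I/O yield, promote→Q0. Q0=[P4,P1] Q1=[P2,P3] Q2=[]
t=26-27: P4@Q0 runs 1, rem=0, completes. Q0=[P1] Q1=[P2,P3] Q2=[]
t=27-28: P1@Q0 runs 1, rem=1, I/O yield, promote→Q0. Q0=[P1] Q1=[P2,P3] Q2=[]
t=28-29: P1@Q0 runs 1, rem=0, completes. Q0=[] Q1=[P2,P3] Q2=[]
t=29-32: P2@Q1 runs 3, rem=0, completes. Q0=[] Q1=[P3] Q2=[]
t=32-34: P3@Q1 runs 2, rem=0, completes. Q0=[] Q1=[] Q2=[]

Answer: 0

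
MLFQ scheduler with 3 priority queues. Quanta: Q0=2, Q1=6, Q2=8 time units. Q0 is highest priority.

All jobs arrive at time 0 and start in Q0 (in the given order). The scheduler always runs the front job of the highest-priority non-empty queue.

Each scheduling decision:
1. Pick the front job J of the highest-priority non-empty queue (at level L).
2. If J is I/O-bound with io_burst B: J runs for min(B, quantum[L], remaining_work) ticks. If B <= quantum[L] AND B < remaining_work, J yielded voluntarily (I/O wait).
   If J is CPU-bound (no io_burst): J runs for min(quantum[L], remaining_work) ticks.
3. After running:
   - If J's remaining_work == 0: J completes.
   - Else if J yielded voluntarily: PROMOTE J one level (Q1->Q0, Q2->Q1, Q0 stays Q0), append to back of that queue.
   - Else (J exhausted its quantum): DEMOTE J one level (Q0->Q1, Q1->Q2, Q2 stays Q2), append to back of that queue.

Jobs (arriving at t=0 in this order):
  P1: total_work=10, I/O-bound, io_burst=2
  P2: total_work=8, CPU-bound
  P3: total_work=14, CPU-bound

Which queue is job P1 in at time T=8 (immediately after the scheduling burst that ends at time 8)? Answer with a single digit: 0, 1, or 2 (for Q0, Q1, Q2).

Answer: 0

Derivation:
t=0-2: P1@Q0 runs 2, rem=8, I/O yield, promote→Q0. Q0=[P2,P3,P1] Q1=[] Q2=[]
t=2-4: P2@Q0 runs 2, rem=6, quantum used, demote→Q1. Q0=[P3,P1] Q1=[P2] Q2=[]
t=4-6: P3@Q0 runs 2, rem=12, quantum used, demote→Q1. Q0=[P1] Q1=[P2,P3] Q2=[]
t=6-8: P1@Q0 runs 2, rem=6, I/O yield, promote→Q0. Q0=[P1] Q1=[P2,P3] Q2=[]
t=8-10: P1@Q0 runs 2, rem=4, I/O yield, promote→Q0. Q0=[P1] Q1=[P2,P3] Q2=[]
t=10-12: P1@Q0 runs 2, rem=2, I/O yield, promote→Q0. Q0=[P1] Q1=[P2,P3] Q2=[]
t=12-14: P1@Q0 runs 2, rem=0, completes. Q0=[] Q1=[P2,P3] Q2=[]
t=14-20: P2@Q1 runs 6, rem=0, completes. Q0=[] Q1=[P3] Q2=[]
t=20-26: P3@Q1 runs 6, rem=6, quantum used, demote→Q2. Q0=[] Q1=[] Q2=[P3]
t=26-32: P3@Q2 runs 6, rem=0, completes. Q0=[] Q1=[] Q2=[]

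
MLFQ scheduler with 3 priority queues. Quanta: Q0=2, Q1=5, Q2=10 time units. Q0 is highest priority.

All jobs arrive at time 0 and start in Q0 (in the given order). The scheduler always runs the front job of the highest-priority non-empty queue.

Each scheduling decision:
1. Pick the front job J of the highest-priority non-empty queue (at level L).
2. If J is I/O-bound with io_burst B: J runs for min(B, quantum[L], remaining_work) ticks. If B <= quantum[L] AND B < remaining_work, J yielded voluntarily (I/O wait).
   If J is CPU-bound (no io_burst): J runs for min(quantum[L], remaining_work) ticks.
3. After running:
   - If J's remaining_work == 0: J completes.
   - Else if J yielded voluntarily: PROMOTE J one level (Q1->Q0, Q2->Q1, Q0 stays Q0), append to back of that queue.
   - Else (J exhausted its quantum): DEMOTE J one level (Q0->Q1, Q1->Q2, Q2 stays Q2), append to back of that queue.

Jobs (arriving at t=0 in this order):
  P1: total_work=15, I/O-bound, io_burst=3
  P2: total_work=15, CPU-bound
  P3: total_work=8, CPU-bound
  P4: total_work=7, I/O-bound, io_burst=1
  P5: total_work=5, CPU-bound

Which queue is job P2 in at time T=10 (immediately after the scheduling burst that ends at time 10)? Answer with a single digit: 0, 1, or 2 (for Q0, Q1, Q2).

t=0-2: P1@Q0 runs 2, rem=13, quantum used, demote→Q1. Q0=[P2,P3,P4,P5] Q1=[P1] Q2=[]
t=2-4: P2@Q0 runs 2, rem=13, quantum used, demote→Q1. Q0=[P3,P4,P5] Q1=[P1,P2] Q2=[]
t=4-6: P3@Q0 runs 2, rem=6, quantum used, demote→Q1. Q0=[P4,P5] Q1=[P1,P2,P3] Q2=[]
t=6-7: P4@Q0 runs 1, rem=6, I/O yield, promote→Q0. Q0=[P5,P4] Q1=[P1,P2,P3] Q2=[]
t=7-9: P5@Q0 runs 2, rem=3, quantum used, demote→Q1. Q0=[P4] Q1=[P1,P2,P3,P5] Q2=[]
t=9-10: P4@Q0 runs 1, rem=5, I/O yield, promote→Q0. Q0=[P4] Q1=[P1,P2,P3,P5] Q2=[]
t=10-11: P4@Q0 runs 1, rem=4, I/O yield, promote→Q0. Q0=[P4] Q1=[P1,P2,P3,P5] Q2=[]
t=11-12: P4@Q0 runs 1, rem=3, I/O yield, promote→Q0. Q0=[P4] Q1=[P1,P2,P3,P5] Q2=[]
t=12-13: P4@Q0 runs 1, rem=2, I/O yield, promote→Q0. Q0=[P4] Q1=[P1,P2,P3,P5] Q2=[]
t=13-14: P4@Q0 runs 1, rem=1, I/O yield, promote→Q0. Q0=[P4] Q1=[P1,P2,P3,P5] Q2=[]
t=14-15: P4@Q0 runs 1, rem=0, completes. Q0=[] Q1=[P1,P2,P3,P5] Q2=[]
t=15-18: P1@Q1 runs 3, rem=10, I/O yield, promote→Q0. Q0=[P1] Q1=[P2,P3,P5] Q2=[]
t=18-20: P1@Q0 runs 2, rem=8, quantum used, demote→Q1. Q0=[] Q1=[P2,P3,P5,P1] Q2=[]
t=20-25: P2@Q1 runs 5, rem=8, quantum used, demote→Q2. Q0=[] Q1=[P3,P5,P1] Q2=[P2]
t=25-30: P3@Q1 runs 5, rem=1, quantum used, demote→Q2. Q0=[] Q1=[P5,P1] Q2=[P2,P3]
t=30-33: P5@Q1 runs 3, rem=0, completes. Q0=[] Q1=[P1] Q2=[P2,P3]
t=33-36: P1@Q1 runs 3, rem=5, I/O yield, promote→Q0. Q0=[P1] Q1=[] Q2=[P2,P3]
t=36-38: P1@Q0 runs 2, rem=3, quantum used, demote→Q1. Q0=[] Q1=[P1] Q2=[P2,P3]
t=38-41: P1@Q1 runs 3, rem=0, completes. Q0=[] Q1=[] Q2=[P2,P3]
t=41-49: P2@Q2 runs 8, rem=0, completes. Q0=[] Q1=[] Q2=[P3]
t=49-50: P3@Q2 runs 1, rem=0, completes. Q0=[] Q1=[] Q2=[]

Answer: 1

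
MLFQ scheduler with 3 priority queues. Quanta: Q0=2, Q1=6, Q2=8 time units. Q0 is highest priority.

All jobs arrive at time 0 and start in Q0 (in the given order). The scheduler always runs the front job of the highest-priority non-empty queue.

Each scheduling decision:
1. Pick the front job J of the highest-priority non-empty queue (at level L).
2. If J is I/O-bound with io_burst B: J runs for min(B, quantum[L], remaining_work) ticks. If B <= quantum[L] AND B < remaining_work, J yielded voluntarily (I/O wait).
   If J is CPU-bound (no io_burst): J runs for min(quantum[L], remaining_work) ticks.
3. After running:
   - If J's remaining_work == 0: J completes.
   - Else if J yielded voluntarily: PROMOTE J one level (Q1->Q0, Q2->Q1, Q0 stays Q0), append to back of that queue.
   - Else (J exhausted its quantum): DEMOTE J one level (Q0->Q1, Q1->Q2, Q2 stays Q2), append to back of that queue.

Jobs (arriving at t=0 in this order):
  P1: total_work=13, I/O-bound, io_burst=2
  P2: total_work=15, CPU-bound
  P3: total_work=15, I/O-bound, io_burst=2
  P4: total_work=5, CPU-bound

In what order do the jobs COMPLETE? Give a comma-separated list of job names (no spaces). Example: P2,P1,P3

t=0-2: P1@Q0 runs 2, rem=11, I/O yield, promote→Q0. Q0=[P2,P3,P4,P1] Q1=[] Q2=[]
t=2-4: P2@Q0 runs 2, rem=13, quantum used, demote→Q1. Q0=[P3,P4,P1] Q1=[P2] Q2=[]
t=4-6: P3@Q0 runs 2, rem=13, I/O yield, promote→Q0. Q0=[P4,P1,P3] Q1=[P2] Q2=[]
t=6-8: P4@Q0 runs 2, rem=3, quantum used, demote→Q1. Q0=[P1,P3] Q1=[P2,P4] Q2=[]
t=8-10: P1@Q0 runs 2, rem=9, I/O yield, promote→Q0. Q0=[P3,P1] Q1=[P2,P4] Q2=[]
t=10-12: P3@Q0 runs 2, rem=11, I/O yield, promote→Q0. Q0=[P1,P3] Q1=[P2,P4] Q2=[]
t=12-14: P1@Q0 runs 2, rem=7, I/O yield, promote→Q0. Q0=[P3,P1] Q1=[P2,P4] Q2=[]
t=14-16: P3@Q0 runs 2, rem=9, I/O yield, promote→Q0. Q0=[P1,P3] Q1=[P2,P4] Q2=[]
t=16-18: P1@Q0 runs 2, rem=5, I/O yield, promote→Q0. Q0=[P3,P1] Q1=[P2,P4] Q2=[]
t=18-20: P3@Q0 runs 2, rem=7, I/O yield, promote→Q0. Q0=[P1,P3] Q1=[P2,P4] Q2=[]
t=20-22: P1@Q0 runs 2, rem=3, I/O yield, promote→Q0. Q0=[P3,P1] Q1=[P2,P4] Q2=[]
t=22-24: P3@Q0 runs 2, rem=5, I/O yield, promote→Q0. Q0=[P1,P3] Q1=[P2,P4] Q2=[]
t=24-26: P1@Q0 runs 2, rem=1, I/O yield, promote→Q0. Q0=[P3,P1] Q1=[P2,P4] Q2=[]
t=26-28: P3@Q0 runs 2, rem=3, I/O yield, promote→Q0. Q0=[P1,P3] Q1=[P2,P4] Q2=[]
t=28-29: P1@Q0 runs 1, rem=0, completes. Q0=[P3] Q1=[P2,P4] Q2=[]
t=29-31: P3@Q0 runs 2, rem=1, I/O yield, promote→Q0. Q0=[P3] Q1=[P2,P4] Q2=[]
t=31-32: P3@Q0 runs 1, rem=0, completes. Q0=[] Q1=[P2,P4] Q2=[]
t=32-38: P2@Q1 runs 6, rem=7, quantum used, demote→Q2. Q0=[] Q1=[P4] Q2=[P2]
t=38-41: P4@Q1 runs 3, rem=0, completes. Q0=[] Q1=[] Q2=[P2]
t=41-48: P2@Q2 runs 7, rem=0, completes. Q0=[] Q1=[] Q2=[]

Answer: P1,P3,P4,P2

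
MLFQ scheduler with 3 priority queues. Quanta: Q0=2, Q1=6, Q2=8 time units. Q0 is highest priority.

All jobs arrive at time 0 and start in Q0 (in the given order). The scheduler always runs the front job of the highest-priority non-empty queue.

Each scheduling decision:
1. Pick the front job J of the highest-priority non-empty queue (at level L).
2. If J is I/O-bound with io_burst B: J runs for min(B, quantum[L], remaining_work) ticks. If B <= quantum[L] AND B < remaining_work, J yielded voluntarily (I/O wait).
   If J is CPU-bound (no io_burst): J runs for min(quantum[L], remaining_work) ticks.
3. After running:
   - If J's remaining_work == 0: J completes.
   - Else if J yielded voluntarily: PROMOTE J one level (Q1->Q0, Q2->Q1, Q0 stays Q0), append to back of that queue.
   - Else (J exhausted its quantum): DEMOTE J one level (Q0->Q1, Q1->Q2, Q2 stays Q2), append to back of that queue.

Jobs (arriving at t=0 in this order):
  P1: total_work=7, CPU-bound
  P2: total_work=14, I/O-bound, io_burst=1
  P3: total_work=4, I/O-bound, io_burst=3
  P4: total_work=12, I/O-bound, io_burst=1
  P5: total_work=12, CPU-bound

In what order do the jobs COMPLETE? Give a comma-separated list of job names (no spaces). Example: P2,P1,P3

Answer: P4,P2,P1,P3,P5

Derivation:
t=0-2: P1@Q0 runs 2, rem=5, quantum used, demote→Q1. Q0=[P2,P3,P4,P5] Q1=[P1] Q2=[]
t=2-3: P2@Q0 runs 1, rem=13, I/O yield, promote→Q0. Q0=[P3,P4,P5,P2] Q1=[P1] Q2=[]
t=3-5: P3@Q0 runs 2, rem=2, quantum used, demote→Q1. Q0=[P4,P5,P2] Q1=[P1,P3] Q2=[]
t=5-6: P4@Q0 runs 1, rem=11, I/O yield, promote→Q0. Q0=[P5,P2,P4] Q1=[P1,P3] Q2=[]
t=6-8: P5@Q0 runs 2, rem=10, quantum used, demote→Q1. Q0=[P2,P4] Q1=[P1,P3,P5] Q2=[]
t=8-9: P2@Q0 runs 1, rem=12, I/O yield, promote→Q0. Q0=[P4,P2] Q1=[P1,P3,P5] Q2=[]
t=9-10: P4@Q0 runs 1, rem=10, I/O yield, promote→Q0. Q0=[P2,P4] Q1=[P1,P3,P5] Q2=[]
t=10-11: P2@Q0 runs 1, rem=11, I/O yield, promote→Q0. Q0=[P4,P2] Q1=[P1,P3,P5] Q2=[]
t=11-12: P4@Q0 runs 1, rem=9, I/O yield, promote→Q0. Q0=[P2,P4] Q1=[P1,P3,P5] Q2=[]
t=12-13: P2@Q0 runs 1, rem=10, I/O yield, promote→Q0. Q0=[P4,P2] Q1=[P1,P3,P5] Q2=[]
t=13-14: P4@Q0 runs 1, rem=8, I/O yield, promote→Q0. Q0=[P2,P4] Q1=[P1,P3,P5] Q2=[]
t=14-15: P2@Q0 runs 1, rem=9, I/O yield, promote→Q0. Q0=[P4,P2] Q1=[P1,P3,P5] Q2=[]
t=15-16: P4@Q0 runs 1, rem=7, I/O yield, promote→Q0. Q0=[P2,P4] Q1=[P1,P3,P5] Q2=[]
t=16-17: P2@Q0 runs 1, rem=8, I/O yield, promote→Q0. Q0=[P4,P2] Q1=[P1,P3,P5] Q2=[]
t=17-18: P4@Q0 runs 1, rem=6, I/O yield, promote→Q0. Q0=[P2,P4] Q1=[P1,P3,P5] Q2=[]
t=18-19: P2@Q0 runs 1, rem=7, I/O yield, promote→Q0. Q0=[P4,P2] Q1=[P1,P3,P5] Q2=[]
t=19-20: P4@Q0 runs 1, rem=5, I/O yield, promote→Q0. Q0=[P2,P4] Q1=[P1,P3,P5] Q2=[]
t=20-21: P2@Q0 runs 1, rem=6, I/O yield, promote→Q0. Q0=[P4,P2] Q1=[P1,P3,P5] Q2=[]
t=21-22: P4@Q0 runs 1, rem=4, I/O yield, promote→Q0. Q0=[P2,P4] Q1=[P1,P3,P5] Q2=[]
t=22-23: P2@Q0 runs 1, rem=5, I/O yield, promote→Q0. Q0=[P4,P2] Q1=[P1,P3,P5] Q2=[]
t=23-24: P4@Q0 runs 1, rem=3, I/O yield, promote→Q0. Q0=[P2,P4] Q1=[P1,P3,P5] Q2=[]
t=24-25: P2@Q0 runs 1, rem=4, I/O yield, promote→Q0. Q0=[P4,P2] Q1=[P1,P3,P5] Q2=[]
t=25-26: P4@Q0 runs 1, rem=2, I/O yield, promote→Q0. Q0=[P2,P4] Q1=[P1,P3,P5] Q2=[]
t=26-27: P2@Q0 runs 1, rem=3, I/O yield, promote→Q0. Q0=[P4,P2] Q1=[P1,P3,P5] Q2=[]
t=27-28: P4@Q0 runs 1, rem=1, I/O yield, promote→Q0. Q0=[P2,P4] Q1=[P1,P3,P5] Q2=[]
t=28-29: P2@Q0 runs 1, rem=2, I/O yield, promote→Q0. Q0=[P4,P2] Q1=[P1,P3,P5] Q2=[]
t=29-30: P4@Q0 runs 1, rem=0, completes. Q0=[P2] Q1=[P1,P3,P5] Q2=[]
t=30-31: P2@Q0 runs 1, rem=1, I/O yield, promote→Q0. Q0=[P2] Q1=[P1,P3,P5] Q2=[]
t=31-32: P2@Q0 runs 1, rem=0, completes. Q0=[] Q1=[P1,P3,P5] Q2=[]
t=32-37: P1@Q1 runs 5, rem=0, completes. Q0=[] Q1=[P3,P5] Q2=[]
t=37-39: P3@Q1 runs 2, rem=0, completes. Q0=[] Q1=[P5] Q2=[]
t=39-45: P5@Q1 runs 6, rem=4, quantum used, demote→Q2. Q0=[] Q1=[] Q2=[P5]
t=45-49: P5@Q2 runs 4, rem=0, completes. Q0=[] Q1=[] Q2=[]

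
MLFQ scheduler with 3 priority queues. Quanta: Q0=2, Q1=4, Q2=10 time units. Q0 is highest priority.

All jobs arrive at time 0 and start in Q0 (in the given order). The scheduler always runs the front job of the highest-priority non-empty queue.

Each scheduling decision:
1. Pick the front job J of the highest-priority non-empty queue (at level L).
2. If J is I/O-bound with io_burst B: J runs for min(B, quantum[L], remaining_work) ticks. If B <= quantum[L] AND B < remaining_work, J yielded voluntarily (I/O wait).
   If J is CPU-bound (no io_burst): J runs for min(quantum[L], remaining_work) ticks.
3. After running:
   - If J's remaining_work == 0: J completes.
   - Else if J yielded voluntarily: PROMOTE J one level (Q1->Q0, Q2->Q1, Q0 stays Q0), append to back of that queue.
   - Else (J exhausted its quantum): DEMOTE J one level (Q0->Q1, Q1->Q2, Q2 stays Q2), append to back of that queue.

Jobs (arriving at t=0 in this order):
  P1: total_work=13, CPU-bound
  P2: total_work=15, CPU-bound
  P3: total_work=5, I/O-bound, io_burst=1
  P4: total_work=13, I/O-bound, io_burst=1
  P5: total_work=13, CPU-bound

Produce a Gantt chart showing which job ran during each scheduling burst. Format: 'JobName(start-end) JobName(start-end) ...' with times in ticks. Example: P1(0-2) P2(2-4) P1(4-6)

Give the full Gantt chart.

Answer: P1(0-2) P2(2-4) P3(4-5) P4(5-6) P5(6-8) P3(8-9) P4(9-10) P3(10-11) P4(11-12) P3(12-13) P4(13-14) P3(14-15) P4(15-16) P4(16-17) P4(17-18) P4(18-19) P4(19-20) P4(20-21) P4(21-22) P4(22-23) P4(23-24) P1(24-28) P2(28-32) P5(32-36) P1(36-43) P2(43-52) P5(52-59)

Derivation:
t=0-2: P1@Q0 runs 2, rem=11, quantum used, demote→Q1. Q0=[P2,P3,P4,P5] Q1=[P1] Q2=[]
t=2-4: P2@Q0 runs 2, rem=13, quantum used, demote→Q1. Q0=[P3,P4,P5] Q1=[P1,P2] Q2=[]
t=4-5: P3@Q0 runs 1, rem=4, I/O yield, promote→Q0. Q0=[P4,P5,P3] Q1=[P1,P2] Q2=[]
t=5-6: P4@Q0 runs 1, rem=12, I/O yield, promote→Q0. Q0=[P5,P3,P4] Q1=[P1,P2] Q2=[]
t=6-8: P5@Q0 runs 2, rem=11, quantum used, demote→Q1. Q0=[P3,P4] Q1=[P1,P2,P5] Q2=[]
t=8-9: P3@Q0 runs 1, rem=3, I/O yield, promote→Q0. Q0=[P4,P3] Q1=[P1,P2,P5] Q2=[]
t=9-10: P4@Q0 runs 1, rem=11, I/O yield, promote→Q0. Q0=[P3,P4] Q1=[P1,P2,P5] Q2=[]
t=10-11: P3@Q0 runs 1, rem=2, I/O yield, promote→Q0. Q0=[P4,P3] Q1=[P1,P2,P5] Q2=[]
t=11-12: P4@Q0 runs 1, rem=10, I/O yield, promote→Q0. Q0=[P3,P4] Q1=[P1,P2,P5] Q2=[]
t=12-13: P3@Q0 runs 1, rem=1, I/O yield, promote→Q0. Q0=[P4,P3] Q1=[P1,P2,P5] Q2=[]
t=13-14: P4@Q0 runs 1, rem=9, I/O yield, promote→Q0. Q0=[P3,P4] Q1=[P1,P2,P5] Q2=[]
t=14-15: P3@Q0 runs 1, rem=0, completes. Q0=[P4] Q1=[P1,P2,P5] Q2=[]
t=15-16: P4@Q0 runs 1, rem=8, I/O yield, promote→Q0. Q0=[P4] Q1=[P1,P2,P5] Q2=[]
t=16-17: P4@Q0 runs 1, rem=7, I/O yield, promote→Q0. Q0=[P4] Q1=[P1,P2,P5] Q2=[]
t=17-18: P4@Q0 runs 1, rem=6, I/O yield, promote→Q0. Q0=[P4] Q1=[P1,P2,P5] Q2=[]
t=18-19: P4@Q0 runs 1, rem=5, I/O yield, promote→Q0. Q0=[P4] Q1=[P1,P2,P5] Q2=[]
t=19-20: P4@Q0 runs 1, rem=4, I/O yield, promote→Q0. Q0=[P4] Q1=[P1,P2,P5] Q2=[]
t=20-21: P4@Q0 runs 1, rem=3, I/O yield, promote→Q0. Q0=[P4] Q1=[P1,P2,P5] Q2=[]
t=21-22: P4@Q0 runs 1, rem=2, I/O yield, promote→Q0. Q0=[P4] Q1=[P1,P2,P5] Q2=[]
t=22-23: P4@Q0 runs 1, rem=1, I/O yield, promote→Q0. Q0=[P4] Q1=[P1,P2,P5] Q2=[]
t=23-24: P4@Q0 runs 1, rem=0, completes. Q0=[] Q1=[P1,P2,P5] Q2=[]
t=24-28: P1@Q1 runs 4, rem=7, quantum used, demote→Q2. Q0=[] Q1=[P2,P5] Q2=[P1]
t=28-32: P2@Q1 runs 4, rem=9, quantum used, demote→Q2. Q0=[] Q1=[P5] Q2=[P1,P2]
t=32-36: P5@Q1 runs 4, rem=7, quantum used, demote→Q2. Q0=[] Q1=[] Q2=[P1,P2,P5]
t=36-43: P1@Q2 runs 7, rem=0, completes. Q0=[] Q1=[] Q2=[P2,P5]
t=43-52: P2@Q2 runs 9, rem=0, completes. Q0=[] Q1=[] Q2=[P5]
t=52-59: P5@Q2 runs 7, rem=0, completes. Q0=[] Q1=[] Q2=[]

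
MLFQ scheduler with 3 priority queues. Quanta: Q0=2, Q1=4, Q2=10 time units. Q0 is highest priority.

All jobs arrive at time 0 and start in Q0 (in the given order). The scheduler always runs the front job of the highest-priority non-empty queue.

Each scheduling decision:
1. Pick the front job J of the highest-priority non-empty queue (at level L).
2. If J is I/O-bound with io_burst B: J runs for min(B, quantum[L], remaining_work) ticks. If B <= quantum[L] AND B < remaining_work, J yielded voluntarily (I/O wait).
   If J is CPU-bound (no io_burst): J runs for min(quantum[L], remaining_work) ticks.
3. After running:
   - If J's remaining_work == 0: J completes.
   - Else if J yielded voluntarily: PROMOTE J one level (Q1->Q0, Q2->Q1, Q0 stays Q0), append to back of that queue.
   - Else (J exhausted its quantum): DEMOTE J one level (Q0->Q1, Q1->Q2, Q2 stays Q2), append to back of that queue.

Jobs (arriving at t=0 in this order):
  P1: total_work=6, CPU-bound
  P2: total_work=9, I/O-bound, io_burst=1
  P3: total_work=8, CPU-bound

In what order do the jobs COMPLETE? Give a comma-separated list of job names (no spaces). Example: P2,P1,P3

Answer: P2,P1,P3

Derivation:
t=0-2: P1@Q0 runs 2, rem=4, quantum used, demote→Q1. Q0=[P2,P3] Q1=[P1] Q2=[]
t=2-3: P2@Q0 runs 1, rem=8, I/O yield, promote→Q0. Q0=[P3,P2] Q1=[P1] Q2=[]
t=3-5: P3@Q0 runs 2, rem=6, quantum used, demote→Q1. Q0=[P2] Q1=[P1,P3] Q2=[]
t=5-6: P2@Q0 runs 1, rem=7, I/O yield, promote→Q0. Q0=[P2] Q1=[P1,P3] Q2=[]
t=6-7: P2@Q0 runs 1, rem=6, I/O yield, promote→Q0. Q0=[P2] Q1=[P1,P3] Q2=[]
t=7-8: P2@Q0 runs 1, rem=5, I/O yield, promote→Q0. Q0=[P2] Q1=[P1,P3] Q2=[]
t=8-9: P2@Q0 runs 1, rem=4, I/O yield, promote→Q0. Q0=[P2] Q1=[P1,P3] Q2=[]
t=9-10: P2@Q0 runs 1, rem=3, I/O yield, promote→Q0. Q0=[P2] Q1=[P1,P3] Q2=[]
t=10-11: P2@Q0 runs 1, rem=2, I/O yield, promote→Q0. Q0=[P2] Q1=[P1,P3] Q2=[]
t=11-12: P2@Q0 runs 1, rem=1, I/O yield, promote→Q0. Q0=[P2] Q1=[P1,P3] Q2=[]
t=12-13: P2@Q0 runs 1, rem=0, completes. Q0=[] Q1=[P1,P3] Q2=[]
t=13-17: P1@Q1 runs 4, rem=0, completes. Q0=[] Q1=[P3] Q2=[]
t=17-21: P3@Q1 runs 4, rem=2, quantum used, demote→Q2. Q0=[] Q1=[] Q2=[P3]
t=21-23: P3@Q2 runs 2, rem=0, completes. Q0=[] Q1=[] Q2=[]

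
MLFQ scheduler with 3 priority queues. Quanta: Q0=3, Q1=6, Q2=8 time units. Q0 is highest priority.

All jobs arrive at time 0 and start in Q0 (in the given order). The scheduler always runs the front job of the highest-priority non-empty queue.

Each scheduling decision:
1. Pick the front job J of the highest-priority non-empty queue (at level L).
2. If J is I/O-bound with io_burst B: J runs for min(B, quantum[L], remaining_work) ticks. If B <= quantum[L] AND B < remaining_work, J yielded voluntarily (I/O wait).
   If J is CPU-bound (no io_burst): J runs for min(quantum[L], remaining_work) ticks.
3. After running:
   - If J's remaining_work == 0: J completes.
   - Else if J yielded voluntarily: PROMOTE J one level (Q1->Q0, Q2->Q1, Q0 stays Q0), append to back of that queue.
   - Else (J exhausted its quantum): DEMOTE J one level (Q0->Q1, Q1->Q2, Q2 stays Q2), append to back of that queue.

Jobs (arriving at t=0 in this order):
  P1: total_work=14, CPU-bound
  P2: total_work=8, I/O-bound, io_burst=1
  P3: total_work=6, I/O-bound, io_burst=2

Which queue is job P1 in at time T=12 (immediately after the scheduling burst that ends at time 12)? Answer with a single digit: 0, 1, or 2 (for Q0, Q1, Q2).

Answer: 1

Derivation:
t=0-3: P1@Q0 runs 3, rem=11, quantum used, demote→Q1. Q0=[P2,P3] Q1=[P1] Q2=[]
t=3-4: P2@Q0 runs 1, rem=7, I/O yield, promote→Q0. Q0=[P3,P2] Q1=[P1] Q2=[]
t=4-6: P3@Q0 runs 2, rem=4, I/O yield, promote→Q0. Q0=[P2,P3] Q1=[P1] Q2=[]
t=6-7: P2@Q0 runs 1, rem=6, I/O yield, promote→Q0. Q0=[P3,P2] Q1=[P1] Q2=[]
t=7-9: P3@Q0 runs 2, rem=2, I/O yield, promote→Q0. Q0=[P2,P3] Q1=[P1] Q2=[]
t=9-10: P2@Q0 runs 1, rem=5, I/O yield, promote→Q0. Q0=[P3,P2] Q1=[P1] Q2=[]
t=10-12: P3@Q0 runs 2, rem=0, completes. Q0=[P2] Q1=[P1] Q2=[]
t=12-13: P2@Q0 runs 1, rem=4, I/O yield, promote→Q0. Q0=[P2] Q1=[P1] Q2=[]
t=13-14: P2@Q0 runs 1, rem=3, I/O yield, promote→Q0. Q0=[P2] Q1=[P1] Q2=[]
t=14-15: P2@Q0 runs 1, rem=2, I/O yield, promote→Q0. Q0=[P2] Q1=[P1] Q2=[]
t=15-16: P2@Q0 runs 1, rem=1, I/O yield, promote→Q0. Q0=[P2] Q1=[P1] Q2=[]
t=16-17: P2@Q0 runs 1, rem=0, completes. Q0=[] Q1=[P1] Q2=[]
t=17-23: P1@Q1 runs 6, rem=5, quantum used, demote→Q2. Q0=[] Q1=[] Q2=[P1]
t=23-28: P1@Q2 runs 5, rem=0, completes. Q0=[] Q1=[] Q2=[]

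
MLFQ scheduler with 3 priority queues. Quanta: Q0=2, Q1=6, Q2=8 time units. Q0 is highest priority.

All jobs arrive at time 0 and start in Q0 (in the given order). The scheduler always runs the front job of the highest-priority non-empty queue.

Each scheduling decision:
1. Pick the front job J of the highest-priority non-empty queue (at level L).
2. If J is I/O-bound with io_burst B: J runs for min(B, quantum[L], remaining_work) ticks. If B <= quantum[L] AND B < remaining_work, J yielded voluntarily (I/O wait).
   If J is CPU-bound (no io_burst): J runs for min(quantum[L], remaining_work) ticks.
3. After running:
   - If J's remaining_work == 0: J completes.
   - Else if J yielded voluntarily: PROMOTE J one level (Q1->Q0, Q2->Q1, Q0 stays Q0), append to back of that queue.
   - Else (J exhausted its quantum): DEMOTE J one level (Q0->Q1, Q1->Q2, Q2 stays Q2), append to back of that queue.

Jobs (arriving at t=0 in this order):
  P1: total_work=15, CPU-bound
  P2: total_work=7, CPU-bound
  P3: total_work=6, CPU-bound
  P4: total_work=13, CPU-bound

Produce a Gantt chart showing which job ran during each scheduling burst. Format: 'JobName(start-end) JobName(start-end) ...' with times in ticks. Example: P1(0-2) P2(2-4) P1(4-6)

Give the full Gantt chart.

Answer: P1(0-2) P2(2-4) P3(4-6) P4(6-8) P1(8-14) P2(14-19) P3(19-23) P4(23-29) P1(29-36) P4(36-41)

Derivation:
t=0-2: P1@Q0 runs 2, rem=13, quantum used, demote→Q1. Q0=[P2,P3,P4] Q1=[P1] Q2=[]
t=2-4: P2@Q0 runs 2, rem=5, quantum used, demote→Q1. Q0=[P3,P4] Q1=[P1,P2] Q2=[]
t=4-6: P3@Q0 runs 2, rem=4, quantum used, demote→Q1. Q0=[P4] Q1=[P1,P2,P3] Q2=[]
t=6-8: P4@Q0 runs 2, rem=11, quantum used, demote→Q1. Q0=[] Q1=[P1,P2,P3,P4] Q2=[]
t=8-14: P1@Q1 runs 6, rem=7, quantum used, demote→Q2. Q0=[] Q1=[P2,P3,P4] Q2=[P1]
t=14-19: P2@Q1 runs 5, rem=0, completes. Q0=[] Q1=[P3,P4] Q2=[P1]
t=19-23: P3@Q1 runs 4, rem=0, completes. Q0=[] Q1=[P4] Q2=[P1]
t=23-29: P4@Q1 runs 6, rem=5, quantum used, demote→Q2. Q0=[] Q1=[] Q2=[P1,P4]
t=29-36: P1@Q2 runs 7, rem=0, completes. Q0=[] Q1=[] Q2=[P4]
t=36-41: P4@Q2 runs 5, rem=0, completes. Q0=[] Q1=[] Q2=[]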